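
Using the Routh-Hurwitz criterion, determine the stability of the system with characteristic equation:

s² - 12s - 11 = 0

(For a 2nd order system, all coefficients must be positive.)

Coefficients: 1, -12, -11. b=-12, c=-11 not positive, so system is unstable.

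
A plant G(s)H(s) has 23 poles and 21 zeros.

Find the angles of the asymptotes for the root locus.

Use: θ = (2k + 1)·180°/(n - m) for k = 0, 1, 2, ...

n - m = 23 - 21 = 2. Angles: θk = (2k + 1)·180°/2 = 90°, 270°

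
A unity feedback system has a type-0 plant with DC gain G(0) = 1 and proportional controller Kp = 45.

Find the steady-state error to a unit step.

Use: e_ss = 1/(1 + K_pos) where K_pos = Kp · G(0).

K_pos = Kp · G(0) = 45 × 1 = 45. e_ss = 1/(1 + 45) = 0.0217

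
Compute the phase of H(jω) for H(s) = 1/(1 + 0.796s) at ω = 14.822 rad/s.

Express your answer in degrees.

Phase = -arctan(ωτ) = -arctan(14.822 × 0.796) = -85.2°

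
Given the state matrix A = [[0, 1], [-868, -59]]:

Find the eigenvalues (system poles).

det(A - λI) = λ² - (-59)λ + 868 = (λ - (-31))(λ - (-28)). Eigenvalues: -31, -28.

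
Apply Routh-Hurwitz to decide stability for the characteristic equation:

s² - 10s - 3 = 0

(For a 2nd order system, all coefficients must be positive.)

Coefficients: 1, -10, -3. b=-10, c=-3 not positive, so system is unstable.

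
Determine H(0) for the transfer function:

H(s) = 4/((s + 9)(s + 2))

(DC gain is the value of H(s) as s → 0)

DC gain = H(0) = 4/(9 × 2) = 4/18 = 0.2222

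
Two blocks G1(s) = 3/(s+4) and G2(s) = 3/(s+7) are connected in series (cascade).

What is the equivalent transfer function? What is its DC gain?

Series: multiply transfer functions. G_eq = 3/(s+4) × 3/(s+7) = 9/((s+4)(s+7)). DC gain = 9/(4×7) = 0.3214.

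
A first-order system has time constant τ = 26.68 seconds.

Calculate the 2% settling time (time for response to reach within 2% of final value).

For first-order system, 2% settling time ≈ 4τ = 4 × 26.68 = 106.72 s.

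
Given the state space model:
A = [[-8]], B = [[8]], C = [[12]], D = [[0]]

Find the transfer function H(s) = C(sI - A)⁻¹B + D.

(sI - A)⁻¹ = 1/(s + 8). H(s) = 12 × 8/(s + 8) + 0 = 96/(s + 8).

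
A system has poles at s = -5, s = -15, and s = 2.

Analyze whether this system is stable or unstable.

Pole(s) at s = 2 are not in the left half-plane. System is unstable.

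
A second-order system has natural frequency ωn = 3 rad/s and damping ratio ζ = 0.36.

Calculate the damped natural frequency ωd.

ωd = ωn√(1 - ζ²) = 3√(1 - 0.36²) = 2.8 rad/s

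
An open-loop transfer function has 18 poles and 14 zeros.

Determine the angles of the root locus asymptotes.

n - m = 18 - 14 = 4. Angles: θk = (2k + 1)·180°/4 = 45°, 135°, 225°, 315°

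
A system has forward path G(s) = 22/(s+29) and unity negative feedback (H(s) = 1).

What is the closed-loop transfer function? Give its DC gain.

T(s) = G/(1+GH) = [22/(s+29)] / [1 + 22/(s+29)] = 22/(s+29+22) = 22/(s+51). DC gain = 22/51 = 0.4314.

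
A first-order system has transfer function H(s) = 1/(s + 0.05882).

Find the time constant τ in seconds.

For H(s) = 1/(s + 1/τ), the pole is at -1/τ = -0.05882, so τ = 1/0.05882 = 17 s.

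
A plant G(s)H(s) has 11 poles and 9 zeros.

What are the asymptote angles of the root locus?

n - m = 11 - 9 = 2. Angles: θk = (2k + 1)·180°/2 = 90°, 270°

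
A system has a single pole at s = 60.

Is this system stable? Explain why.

Pole at s = 60 is in the right half-plane. Unstable.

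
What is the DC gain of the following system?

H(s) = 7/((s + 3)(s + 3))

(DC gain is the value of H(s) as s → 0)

DC gain = H(0) = 7/(3 × 3) = 7/9 = 0.7778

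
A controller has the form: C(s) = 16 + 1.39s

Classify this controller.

This is a Proportional-Derivative (PD) controller.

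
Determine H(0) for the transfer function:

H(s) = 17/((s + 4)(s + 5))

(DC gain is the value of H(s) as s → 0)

DC gain = H(0) = 17/(4 × 5) = 17/20 = 0.85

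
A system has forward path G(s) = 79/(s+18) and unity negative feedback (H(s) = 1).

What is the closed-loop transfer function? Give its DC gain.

T(s) = G/(1+GH) = [79/(s+18)] / [1 + 79/(s+18)] = 79/(s+18+79) = 79/(s+97). DC gain = 79/97 = 0.8144.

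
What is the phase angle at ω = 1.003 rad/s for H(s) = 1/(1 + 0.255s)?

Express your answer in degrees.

Phase = -arctan(ωτ) = -arctan(1.003 × 0.255) = -14.3°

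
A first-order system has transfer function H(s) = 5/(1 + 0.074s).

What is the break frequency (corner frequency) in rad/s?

Corner frequency = 1/τ = 1/0.074 = 13.514 rad/s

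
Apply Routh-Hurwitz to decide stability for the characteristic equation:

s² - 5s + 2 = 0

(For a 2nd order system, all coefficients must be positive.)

Coefficients: 1, -5, 2. b=-5 not positive, so system is unstable.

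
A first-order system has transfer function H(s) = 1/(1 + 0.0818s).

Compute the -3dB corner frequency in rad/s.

Corner frequency = 1/τ = 1/0.0818 = 12.225 rad/s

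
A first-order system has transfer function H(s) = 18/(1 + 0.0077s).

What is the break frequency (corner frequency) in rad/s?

Corner frequency = 1/τ = 1/0.0077 = 129.87 rad/s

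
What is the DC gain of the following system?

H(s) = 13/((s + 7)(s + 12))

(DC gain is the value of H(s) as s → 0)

DC gain = H(0) = 13/(7 × 12) = 13/84 = 0.1548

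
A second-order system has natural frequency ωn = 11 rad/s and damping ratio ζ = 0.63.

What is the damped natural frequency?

ωd = ωn√(1 - ζ²) = 11√(1 - 0.63²) = 8.54 rad/s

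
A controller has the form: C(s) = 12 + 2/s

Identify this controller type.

This is a Proportional-Integral (PI) controller.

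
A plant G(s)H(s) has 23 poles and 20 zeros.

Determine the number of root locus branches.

Root locus has n branches where n = number of poles = 23.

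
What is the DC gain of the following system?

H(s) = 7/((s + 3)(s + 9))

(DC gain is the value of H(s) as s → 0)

DC gain = H(0) = 7/(3 × 9) = 7/27 = 0.2593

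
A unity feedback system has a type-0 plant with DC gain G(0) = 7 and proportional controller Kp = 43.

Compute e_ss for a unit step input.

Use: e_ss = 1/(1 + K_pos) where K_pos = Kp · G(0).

K_pos = Kp · G(0) = 43 × 7 = 301. e_ss = 1/(1 + 301) = 0.0033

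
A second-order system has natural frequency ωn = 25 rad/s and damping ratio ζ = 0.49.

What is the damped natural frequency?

ωd = ωn√(1 - ζ²) = 25√(1 - 0.49²) = 21.79 rad/s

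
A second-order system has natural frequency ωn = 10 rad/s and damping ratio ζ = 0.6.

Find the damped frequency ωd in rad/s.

ωd = ωn√(1 - ζ²) = 10√(1 - 0.6²) = 8.0 rad/s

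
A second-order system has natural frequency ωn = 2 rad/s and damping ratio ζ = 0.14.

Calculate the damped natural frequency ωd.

ωd = ωn√(1 - ζ²) = 2√(1 - 0.14²) = 1.98 rad/s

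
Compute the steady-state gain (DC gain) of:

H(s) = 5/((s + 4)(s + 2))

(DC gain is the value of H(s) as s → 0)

DC gain = H(0) = 5/(4 × 2) = 5/8 = 0.625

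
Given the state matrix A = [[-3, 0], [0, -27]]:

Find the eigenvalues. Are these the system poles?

For diagonal matrix, eigenvalues are diagonal entries: λ₁ = -3, λ₂ = -27. Eigenvalues of A = system poles.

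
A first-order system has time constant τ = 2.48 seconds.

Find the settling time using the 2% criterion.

For first-order system, 2% settling time ≈ 4τ = 4 × 2.48 = 9.92 s.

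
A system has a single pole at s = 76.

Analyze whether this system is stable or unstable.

Pole at s = 76 is in the right half-plane. Unstable.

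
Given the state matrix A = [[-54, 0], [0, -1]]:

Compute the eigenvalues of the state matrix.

For diagonal matrix, eigenvalues are diagonal entries: λ₁ = -54, λ₂ = -1.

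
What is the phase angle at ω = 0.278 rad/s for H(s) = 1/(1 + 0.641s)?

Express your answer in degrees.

Phase = -arctan(ωτ) = -arctan(0.278 × 0.641) = -10.1°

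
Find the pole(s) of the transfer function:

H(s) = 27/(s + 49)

Pole is where denominator = 0: s + 49 = 0, so s = -49.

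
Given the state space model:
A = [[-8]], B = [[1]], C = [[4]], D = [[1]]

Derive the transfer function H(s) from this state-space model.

(sI - A)⁻¹ = 1/(s + 8). H(s) = 4×1/(s + 8) + 1 = (s + 12)/(s + 8).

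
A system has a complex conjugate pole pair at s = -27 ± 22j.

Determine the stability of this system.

Real part of poles is -27 (< 0, left half-plane). Stable.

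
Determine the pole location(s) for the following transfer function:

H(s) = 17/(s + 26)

Pole is where denominator = 0: s + 26 = 0, so s = -26.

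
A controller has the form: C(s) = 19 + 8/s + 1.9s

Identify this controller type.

This is a Proportional-Integral-Derivative (PID) controller.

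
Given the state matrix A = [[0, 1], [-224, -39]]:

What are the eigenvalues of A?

det(A - λI) = λ² - (-39)λ + 224 = (λ - (-32))(λ - (-7)). Eigenvalues: -32, -7.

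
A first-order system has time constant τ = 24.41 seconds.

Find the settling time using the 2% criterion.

For first-order system, 2% settling time ≈ 4τ = 4 × 24.41 = 97.64 s.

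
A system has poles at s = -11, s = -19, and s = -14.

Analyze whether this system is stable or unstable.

All poles are in the left half-plane. System is stable.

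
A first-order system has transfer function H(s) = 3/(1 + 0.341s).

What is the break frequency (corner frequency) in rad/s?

Corner frequency = 1/τ = 1/0.341 = 2.933 rad/s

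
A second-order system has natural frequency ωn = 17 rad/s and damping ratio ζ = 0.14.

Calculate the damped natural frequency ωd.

ωd = ωn√(1 - ζ²) = 17√(1 - 0.14²) = 16.83 rad/s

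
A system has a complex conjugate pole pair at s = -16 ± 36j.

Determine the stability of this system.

Real part of poles is -16 (< 0, left half-plane). Stable.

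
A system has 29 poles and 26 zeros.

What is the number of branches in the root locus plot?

Root locus has n branches where n = number of poles = 29.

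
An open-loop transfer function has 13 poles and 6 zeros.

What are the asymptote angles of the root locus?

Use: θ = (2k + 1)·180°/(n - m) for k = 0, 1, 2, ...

n - m = 13 - 6 = 7. Angles: θk = (2k + 1)·180°/7 = 25.71°, 77.14°, 128.57°, 180°, 231.43°, 282.86°, 334.29°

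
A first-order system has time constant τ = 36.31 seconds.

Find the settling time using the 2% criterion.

For first-order system, 2% settling time ≈ 4τ = 4 × 36.31 = 145.24 s.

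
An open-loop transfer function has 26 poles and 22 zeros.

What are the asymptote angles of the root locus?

n - m = 26 - 22 = 4. Angles: θk = (2k + 1)·180°/4 = 45°, 135°, 225°, 315°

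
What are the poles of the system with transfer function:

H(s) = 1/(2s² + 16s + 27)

Discriminant = 16² - 4×2×27 = 256 - 216 = 40 > 0, so two distinct real poles. Using quadratic formula: s = (-16 ± √40)/(2×2) = (-16 ± √40)/4, with √40 ≈ 6.3246. s₁ ≈ -2.4189, s₂ ≈ -5.5811. Poles: s₁ = -2.4189, s₂ = -5.5811.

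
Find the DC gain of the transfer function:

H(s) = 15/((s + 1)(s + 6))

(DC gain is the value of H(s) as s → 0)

DC gain = H(0) = 15/(1 × 6) = 15/6 = 2.5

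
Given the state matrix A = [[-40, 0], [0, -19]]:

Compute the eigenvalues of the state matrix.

For diagonal matrix, eigenvalues are diagonal entries: λ₁ = -40, λ₂ = -19.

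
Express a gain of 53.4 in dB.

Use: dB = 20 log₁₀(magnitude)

dB = 20 log₁₀(53.4) = 34.6 dB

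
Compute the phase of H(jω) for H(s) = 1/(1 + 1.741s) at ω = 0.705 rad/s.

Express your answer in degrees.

Phase = -arctan(ωτ) = -arctan(0.705 × 1.741) = -50.8°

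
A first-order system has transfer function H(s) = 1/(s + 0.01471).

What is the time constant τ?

For H(s) = 1/(s + 1/τ), the pole is at -1/τ = -0.01471, so τ = 1/0.01471 = 67.98 s.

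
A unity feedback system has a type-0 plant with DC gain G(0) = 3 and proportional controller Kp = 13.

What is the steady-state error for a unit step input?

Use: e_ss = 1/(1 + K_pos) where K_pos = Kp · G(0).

K_pos = Kp · G(0) = 13 × 3 = 39. e_ss = 1/(1 + 39) = 0.025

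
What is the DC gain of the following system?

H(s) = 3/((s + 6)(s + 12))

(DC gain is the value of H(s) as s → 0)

DC gain = H(0) = 3/(6 × 12) = 3/72 = 0.0417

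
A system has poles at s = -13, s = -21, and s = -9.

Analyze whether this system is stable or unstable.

All poles are in the left half-plane. System is stable.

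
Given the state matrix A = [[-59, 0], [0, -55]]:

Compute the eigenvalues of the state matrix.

For diagonal matrix, eigenvalues are diagonal entries: λ₁ = -59, λ₂ = -55.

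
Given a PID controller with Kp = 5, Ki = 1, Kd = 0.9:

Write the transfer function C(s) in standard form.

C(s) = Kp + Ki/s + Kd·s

Substituting values: C(s) = 5 + 1/s + 0.9s = (0.9s² + 5s + 1)/s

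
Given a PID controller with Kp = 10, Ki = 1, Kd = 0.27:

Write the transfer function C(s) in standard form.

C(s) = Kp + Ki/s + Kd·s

Substituting values: C(s) = 10 + 1/s + 0.27s = (0.27s² + 10s + 1)/s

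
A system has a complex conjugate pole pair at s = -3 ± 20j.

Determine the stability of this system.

Real part of poles is -3 (< 0, left half-plane). Stable.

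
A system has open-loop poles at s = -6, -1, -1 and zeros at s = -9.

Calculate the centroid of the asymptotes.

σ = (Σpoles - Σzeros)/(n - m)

σ = (Σpoles - Σzeros)/(n - m) = (-8 - (-9))/(3 - 1) = 1/2 = 0.5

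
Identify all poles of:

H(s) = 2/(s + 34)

Pole is where denominator = 0: s + 34 = 0, so s = -34.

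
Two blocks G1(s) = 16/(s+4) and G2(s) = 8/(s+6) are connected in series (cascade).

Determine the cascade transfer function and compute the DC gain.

Series: multiply transfer functions. G_eq = 16/(s+4) × 8/(s+6) = 128/((s+4)(s+6)). DC gain = 128/(4×6) = 5.3333.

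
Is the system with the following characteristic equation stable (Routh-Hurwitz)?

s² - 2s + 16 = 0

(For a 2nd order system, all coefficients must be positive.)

Coefficients: 1, -2, 16. b=-2 not positive, so system is unstable.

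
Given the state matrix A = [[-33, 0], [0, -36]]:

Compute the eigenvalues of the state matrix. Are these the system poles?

For diagonal matrix, eigenvalues are diagonal entries: λ₁ = -33, λ₂ = -36. Eigenvalues of A = system poles.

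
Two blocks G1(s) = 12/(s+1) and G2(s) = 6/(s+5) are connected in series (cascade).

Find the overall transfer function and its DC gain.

Series: multiply transfer functions. G_eq = 12/(s+1) × 6/(s+5) = 72/((s+1)(s+5)). DC gain = 72/(1×5) = 14.4.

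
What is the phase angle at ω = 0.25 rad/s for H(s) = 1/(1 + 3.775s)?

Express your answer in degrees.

Phase = -arctan(ωτ) = -arctan(0.25 × 3.775) = -43.3°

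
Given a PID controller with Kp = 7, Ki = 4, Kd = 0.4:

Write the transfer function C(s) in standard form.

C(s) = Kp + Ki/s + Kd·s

Substituting values: C(s) = 7 + 4/s + 0.4s = (0.4s² + 7s + 4)/s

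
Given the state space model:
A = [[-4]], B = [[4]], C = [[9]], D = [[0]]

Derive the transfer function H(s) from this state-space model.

(sI - A)⁻¹ = 1/(s + 4). H(s) = 9 × 4/(s + 4) + 0 = 36/(s + 4).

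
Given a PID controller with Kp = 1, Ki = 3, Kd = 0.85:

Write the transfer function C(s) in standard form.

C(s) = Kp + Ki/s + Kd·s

Substituting values: C(s) = 1 + 3/s + 0.85s = (0.85s² + s + 3)/s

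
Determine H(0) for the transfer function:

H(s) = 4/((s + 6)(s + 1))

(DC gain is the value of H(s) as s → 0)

DC gain = H(0) = 4/(6 × 1) = 4/6 = 0.6667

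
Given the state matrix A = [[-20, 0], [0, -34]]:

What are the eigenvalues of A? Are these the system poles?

For diagonal matrix, eigenvalues are diagonal entries: λ₁ = -20, λ₂ = -34. Eigenvalues of A = system poles.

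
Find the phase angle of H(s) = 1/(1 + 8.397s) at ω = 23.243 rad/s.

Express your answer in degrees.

Phase = -arctan(ωτ) = -arctan(23.243 × 8.397) = -89.7°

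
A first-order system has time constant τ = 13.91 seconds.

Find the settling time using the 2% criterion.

For first-order system, 2% settling time ≈ 4τ = 4 × 13.91 = 55.64 s.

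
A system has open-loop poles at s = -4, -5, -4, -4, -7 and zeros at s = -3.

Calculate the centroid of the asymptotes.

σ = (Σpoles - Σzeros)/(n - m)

σ = (Σpoles - Σzeros)/(n - m) = (-24 - (-3))/(5 - 1) = -21/4 = -5.25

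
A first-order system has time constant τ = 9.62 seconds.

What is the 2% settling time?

For first-order system, 2% settling time ≈ 4τ = 4 × 9.62 = 38.48 s.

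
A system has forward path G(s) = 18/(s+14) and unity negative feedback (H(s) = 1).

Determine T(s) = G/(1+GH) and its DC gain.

T(s) = G/(1+GH) = [18/(s+14)] / [1 + 18/(s+14)] = 18/(s+14+18) = 18/(s+32). DC gain = 18/32 = 0.5625.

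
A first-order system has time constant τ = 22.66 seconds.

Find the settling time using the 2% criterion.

For first-order system, 2% settling time ≈ 4τ = 4 × 22.66 = 90.64 s.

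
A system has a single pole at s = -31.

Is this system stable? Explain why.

Pole at s = -31 is in the left half-plane. Stable.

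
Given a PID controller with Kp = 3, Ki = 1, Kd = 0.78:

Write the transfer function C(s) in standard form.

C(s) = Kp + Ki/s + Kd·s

Substituting values: C(s) = 3 + 1/s + 0.78s = (0.78s² + 3s + 1)/s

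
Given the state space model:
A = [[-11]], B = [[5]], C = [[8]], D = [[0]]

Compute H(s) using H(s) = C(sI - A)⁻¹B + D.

(sI - A)⁻¹ = 1/(s + 11). H(s) = 8 × 5/(s + 11) + 0 = 40/(s + 11).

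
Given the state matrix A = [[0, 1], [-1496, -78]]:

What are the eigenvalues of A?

det(A - λI) = λ² - (-78)λ + 1496 = (λ - (-44))(λ - (-34)). Eigenvalues: -44, -34.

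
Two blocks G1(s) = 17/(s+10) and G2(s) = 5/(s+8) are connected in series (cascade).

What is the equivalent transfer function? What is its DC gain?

Series: multiply transfer functions. G_eq = 17/(s+10) × 5/(s+8) = 85/((s+10)(s+8)). DC gain = 85/(10×8) = 1.0625.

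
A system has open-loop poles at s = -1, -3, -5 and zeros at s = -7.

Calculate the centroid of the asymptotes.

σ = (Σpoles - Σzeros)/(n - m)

σ = (Σpoles - Σzeros)/(n - m) = (-9 - (-7))/(3 - 1) = -2/2 = -1.0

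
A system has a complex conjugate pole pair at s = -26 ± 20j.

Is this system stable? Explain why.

Real part of poles is -26 (< 0, left half-plane). Stable.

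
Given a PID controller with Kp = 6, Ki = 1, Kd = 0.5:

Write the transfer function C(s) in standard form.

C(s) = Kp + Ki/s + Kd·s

Substituting values: C(s) = 6 + 1/s + 0.5s = (0.5s² + 6s + 1)/s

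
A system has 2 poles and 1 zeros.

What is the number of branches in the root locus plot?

Root locus has n branches where n = number of poles = 2.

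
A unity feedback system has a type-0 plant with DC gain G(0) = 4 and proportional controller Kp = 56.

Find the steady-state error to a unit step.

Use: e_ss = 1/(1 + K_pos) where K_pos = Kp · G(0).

K_pos = Kp · G(0) = 56 × 4 = 224. e_ss = 1/(1 + 224) = 0.0044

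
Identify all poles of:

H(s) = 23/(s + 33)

Pole is where denominator = 0: s + 33 = 0, so s = -33.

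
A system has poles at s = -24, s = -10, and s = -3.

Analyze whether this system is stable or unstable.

All poles are in the left half-plane. System is stable.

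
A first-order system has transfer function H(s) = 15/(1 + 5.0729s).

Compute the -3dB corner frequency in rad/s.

Corner frequency = 1/τ = 1/5.0729 = 0.197 rad/s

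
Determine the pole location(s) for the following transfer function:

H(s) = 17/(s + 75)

Pole is where denominator = 0: s + 75 = 0, so s = -75.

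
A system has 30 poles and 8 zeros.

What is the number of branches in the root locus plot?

Root locus has n branches where n = number of poles = 30.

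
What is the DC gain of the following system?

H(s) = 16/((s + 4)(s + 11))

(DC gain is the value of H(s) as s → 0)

DC gain = H(0) = 16/(4 × 11) = 16/44 = 0.3636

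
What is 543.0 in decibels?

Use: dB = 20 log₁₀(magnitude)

dB = 20 log₁₀(543.0) = 54.7 dB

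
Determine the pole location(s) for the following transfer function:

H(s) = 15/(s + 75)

Pole is where denominator = 0: s + 75 = 0, so s = -75.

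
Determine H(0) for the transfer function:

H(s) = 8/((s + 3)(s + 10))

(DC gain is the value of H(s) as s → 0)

DC gain = H(0) = 8/(3 × 10) = 8/30 = 0.2667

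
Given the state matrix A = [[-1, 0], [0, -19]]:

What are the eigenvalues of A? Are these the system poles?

For diagonal matrix, eigenvalues are diagonal entries: λ₁ = -1, λ₂ = -19. Eigenvalues of A = system poles.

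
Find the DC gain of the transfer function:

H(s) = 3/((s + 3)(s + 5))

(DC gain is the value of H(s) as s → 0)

DC gain = H(0) = 3/(3 × 5) = 3/15 = 0.2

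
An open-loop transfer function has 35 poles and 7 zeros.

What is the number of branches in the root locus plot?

Root locus has n branches where n = number of poles = 35.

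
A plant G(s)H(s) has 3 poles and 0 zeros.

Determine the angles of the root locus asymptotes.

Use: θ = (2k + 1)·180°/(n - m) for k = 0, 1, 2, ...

n - m = 3 - 0 = 3. Angles: θk = (2k + 1)·180°/3 = 60°, 180°, 300°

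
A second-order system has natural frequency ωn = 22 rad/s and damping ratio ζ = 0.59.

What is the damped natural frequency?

ωd = ωn√(1 - ζ²) = 22√(1 - 0.59²) = 17.76 rad/s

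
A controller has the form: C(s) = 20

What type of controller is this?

This is a Proportional (P) controller.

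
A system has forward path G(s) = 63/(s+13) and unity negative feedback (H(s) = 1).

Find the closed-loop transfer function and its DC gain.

T(s) = G/(1+GH) = [63/(s+13)] / [1 + 63/(s+13)] = 63/(s+13+63) = 63/(s+76). DC gain = 63/76 = 0.8289.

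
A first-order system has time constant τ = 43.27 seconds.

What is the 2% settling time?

For first-order system, 2% settling time ≈ 4τ = 4 × 43.27 = 173.08 s.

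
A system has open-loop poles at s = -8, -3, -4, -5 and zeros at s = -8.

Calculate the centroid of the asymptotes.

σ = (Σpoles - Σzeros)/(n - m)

σ = (Σpoles - Σzeros)/(n - m) = (-20 - (-8))/(4 - 1) = -12/3 = -4.0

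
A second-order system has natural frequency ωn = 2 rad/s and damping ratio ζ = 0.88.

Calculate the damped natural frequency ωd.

ωd = ωn√(1 - ζ²) = 2√(1 - 0.88²) = 0.95 rad/s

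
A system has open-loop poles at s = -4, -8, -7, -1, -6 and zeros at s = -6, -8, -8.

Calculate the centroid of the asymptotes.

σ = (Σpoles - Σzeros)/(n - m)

σ = (Σpoles - Σzeros)/(n - m) = (-26 - (-22))/(5 - 3) = -4/2 = -2.0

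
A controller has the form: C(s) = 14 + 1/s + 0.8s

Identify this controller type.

This is a Proportional-Integral-Derivative (PID) controller.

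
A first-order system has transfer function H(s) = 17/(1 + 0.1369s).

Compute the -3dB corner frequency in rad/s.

Corner frequency = 1/τ = 1/0.1369 = 7.305 rad/s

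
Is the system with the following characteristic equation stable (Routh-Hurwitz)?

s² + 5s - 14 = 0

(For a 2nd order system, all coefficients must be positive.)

Coefficients: 1, 5, -14. c=-14 not positive, so system is unstable.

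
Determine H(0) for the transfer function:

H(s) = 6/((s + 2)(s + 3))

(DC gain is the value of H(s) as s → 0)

DC gain = H(0) = 6/(2 × 3) = 6/6 = 1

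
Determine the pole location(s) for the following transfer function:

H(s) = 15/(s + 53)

Pole is where denominator = 0: s + 53 = 0, so s = -53.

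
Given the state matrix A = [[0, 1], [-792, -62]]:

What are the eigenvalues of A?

det(A - λI) = λ² - (-62)λ + 792 = (λ - (-44))(λ - (-18)). Eigenvalues: -44, -18.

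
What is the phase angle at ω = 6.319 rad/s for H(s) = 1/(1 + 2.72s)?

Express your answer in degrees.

Phase = -arctan(ωτ) = -arctan(6.319 × 2.72) = -86.7°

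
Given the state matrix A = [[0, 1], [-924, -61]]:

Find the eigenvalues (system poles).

det(A - λI) = λ² - (-61)λ + 924 = (λ - (-33))(λ - (-28)). Eigenvalues: -33, -28.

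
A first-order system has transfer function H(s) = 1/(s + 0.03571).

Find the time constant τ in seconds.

For H(s) = 1/(s + 1/τ), the pole is at -1/τ = -0.03571, so τ = 1/0.03571 = 28 s.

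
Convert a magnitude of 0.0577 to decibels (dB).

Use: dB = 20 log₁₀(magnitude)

dB = 20 log₁₀(0.0577) = -24.8 dB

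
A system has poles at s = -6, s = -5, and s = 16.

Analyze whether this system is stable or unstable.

Pole(s) at s = 16 are not in the left half-plane. System is unstable.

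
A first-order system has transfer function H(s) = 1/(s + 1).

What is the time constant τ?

For H(s) = 1/(s + 1/τ), the pole is at -1/τ = -1, so τ = 1/1 = 1 s.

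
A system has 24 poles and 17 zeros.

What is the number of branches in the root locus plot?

Root locus has n branches where n = number of poles = 24.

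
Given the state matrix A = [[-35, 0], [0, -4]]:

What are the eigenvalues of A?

For diagonal matrix, eigenvalues are diagonal entries: λ₁ = -35, λ₂ = -4.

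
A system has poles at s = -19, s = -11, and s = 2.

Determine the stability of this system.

Pole(s) at s = 2 are not in the left half-plane. System is unstable.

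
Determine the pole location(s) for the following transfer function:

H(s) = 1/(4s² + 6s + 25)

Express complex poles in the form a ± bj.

Discriminant = 6² - 4×4×25 = 36 - 400 = -364 < 0, so the poles are a complex conjugate pair s = (-6 ± j√364)/(2×4). Real part = -6/(2×4) = -6/8 = -0.75; imaginary part = ±√364/(2×4) ≈ 2.3848. Poles: s = -0.75 ± 2.3848j.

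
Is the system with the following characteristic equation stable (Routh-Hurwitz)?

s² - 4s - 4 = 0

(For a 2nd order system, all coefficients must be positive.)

Coefficients: 1, -4, -4. b=-4, c=-4 not positive, so system is unstable.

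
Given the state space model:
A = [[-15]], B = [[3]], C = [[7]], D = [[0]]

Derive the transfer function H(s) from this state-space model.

(sI - A)⁻¹ = 1/(s + 15). H(s) = 7 × 3/(s + 15) + 0 = 21/(s + 15).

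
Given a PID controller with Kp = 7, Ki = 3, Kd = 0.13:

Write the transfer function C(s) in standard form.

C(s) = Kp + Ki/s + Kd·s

Substituting values: C(s) = 7 + 3/s + 0.13s = (0.13s² + 7s + 3)/s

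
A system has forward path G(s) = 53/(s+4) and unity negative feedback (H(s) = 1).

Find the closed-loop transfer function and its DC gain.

T(s) = G/(1+GH) = [53/(s+4)] / [1 + 53/(s+4)] = 53/(s+4+53) = 53/(s+57). DC gain = 53/57 = 0.9298.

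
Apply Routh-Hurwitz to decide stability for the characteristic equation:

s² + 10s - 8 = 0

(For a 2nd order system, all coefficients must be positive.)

Coefficients: 1, 10, -8. c=-8 not positive, so system is unstable.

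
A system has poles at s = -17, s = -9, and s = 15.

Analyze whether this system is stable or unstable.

Pole(s) at s = 15 are not in the left half-plane. System is unstable.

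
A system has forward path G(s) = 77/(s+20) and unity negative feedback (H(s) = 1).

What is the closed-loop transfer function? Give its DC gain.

T(s) = G/(1+GH) = [77/(s+20)] / [1 + 77/(s+20)] = 77/(s+20+77) = 77/(s+97). DC gain = 77/97 = 0.7938.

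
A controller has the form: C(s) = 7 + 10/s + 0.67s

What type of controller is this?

This is a Proportional-Integral-Derivative (PID) controller.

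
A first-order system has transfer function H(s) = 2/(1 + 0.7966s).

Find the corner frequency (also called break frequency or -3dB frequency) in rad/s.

Corner frequency = 1/τ = 1/0.7966 = 1.255 rad/s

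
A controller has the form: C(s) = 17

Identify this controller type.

This is a Proportional (P) controller.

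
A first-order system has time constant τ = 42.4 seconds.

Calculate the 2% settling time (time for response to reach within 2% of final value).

For first-order system, 2% settling time ≈ 4τ = 4 × 42.4 = 169.6 s.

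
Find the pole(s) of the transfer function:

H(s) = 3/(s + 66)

Pole is where denominator = 0: s + 66 = 0, so s = -66.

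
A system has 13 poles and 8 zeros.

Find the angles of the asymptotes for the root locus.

n - m = 13 - 8 = 5. Angles: θk = (2k + 1)·180°/5 = 36°, 108°, 180°, 252°, 324°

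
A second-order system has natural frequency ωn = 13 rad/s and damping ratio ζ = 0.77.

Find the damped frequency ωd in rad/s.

ωd = ωn√(1 - ζ²) = 13√(1 - 0.77²) = 8.29 rad/s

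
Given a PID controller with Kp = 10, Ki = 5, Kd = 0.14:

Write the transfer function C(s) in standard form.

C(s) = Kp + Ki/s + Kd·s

Substituting values: C(s) = 10 + 5/s + 0.14s = (0.14s² + 10s + 5)/s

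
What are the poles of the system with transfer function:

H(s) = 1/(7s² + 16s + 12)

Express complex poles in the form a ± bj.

Discriminant = 16² - 4×7×12 = 256 - 336 = -80 < 0, so the poles are a complex conjugate pair s = (-16 ± j√80)/(2×7). Real part = -16/(2×7) = -16/14 ≈ -1.1429; imaginary part = ±√80/(2×7) ≈ 0.6389. Poles: s = -1.1429 ± 0.6389j.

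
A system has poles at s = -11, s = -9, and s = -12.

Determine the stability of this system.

All poles are in the left half-plane. System is stable.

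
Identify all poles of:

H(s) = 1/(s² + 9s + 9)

Discriminant = 9² - 4×1×9 = 81 - 36 = 45 > 0, so two distinct real poles. Using quadratic formula: s = (-9 ± √45)/(2×1) = (-9 ± √45)/2, with √45 ≈ 6.7082. s₁ ≈ -1.1459, s₂ ≈ -7.8541. Poles: s₁ = -1.1459, s₂ = -7.8541.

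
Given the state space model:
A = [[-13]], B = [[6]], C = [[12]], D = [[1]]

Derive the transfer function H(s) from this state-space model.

(sI - A)⁻¹ = 1/(s + 13). H(s) = 12×6/(s + 13) + 1 = (s + 85)/(s + 13).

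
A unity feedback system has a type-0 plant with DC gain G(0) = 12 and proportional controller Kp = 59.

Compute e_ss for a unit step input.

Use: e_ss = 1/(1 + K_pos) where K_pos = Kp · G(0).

K_pos = Kp · G(0) = 59 × 12 = 708. e_ss = 1/(1 + 708) = 0.0014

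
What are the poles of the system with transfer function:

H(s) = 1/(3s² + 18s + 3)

Discriminant = 18² - 4×3×3 = 324 - 36 = 288 > 0, so two distinct real poles. Using quadratic formula: s = (-18 ± √288)/(2×3) = (-18 ± √288)/6, with √288 ≈ 16.9706. s₁ ≈ -0.1716, s₂ ≈ -5.8284. Poles: s₁ = -0.1716, s₂ = -5.8284.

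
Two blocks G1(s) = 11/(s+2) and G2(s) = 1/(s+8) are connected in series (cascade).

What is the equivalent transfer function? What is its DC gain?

Series: multiply transfer functions. G_eq = 11/(s+2) × 1/(s+8) = 11/((s+2)(s+8)). DC gain = 11/(2×8) = 0.6875.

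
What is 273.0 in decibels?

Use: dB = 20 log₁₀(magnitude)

dB = 20 log₁₀(273.0) = 48.7 dB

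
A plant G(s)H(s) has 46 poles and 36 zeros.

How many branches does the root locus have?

Root locus has n branches where n = number of poles = 46.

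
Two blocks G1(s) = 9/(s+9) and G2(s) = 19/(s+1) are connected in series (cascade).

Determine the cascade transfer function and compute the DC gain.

Series: multiply transfer functions. G_eq = 9/(s+9) × 19/(s+1) = 171/((s+9)(s+1)). DC gain = 171/(9×1) = 19.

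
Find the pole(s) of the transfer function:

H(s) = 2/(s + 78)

Pole is where denominator = 0: s + 78 = 0, so s = -78.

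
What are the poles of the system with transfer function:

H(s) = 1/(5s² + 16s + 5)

Discriminant = 16² - 4×5×5 = 256 - 100 = 156 > 0, so two distinct real poles. Using quadratic formula: s = (-16 ± √156)/(2×5) = (-16 ± √156)/10, with √156 ≈ 12.4900. s₁ ≈ -0.3510, s₂ ≈ -2.8490. Poles: s₁ = -0.3510, s₂ = -2.8490.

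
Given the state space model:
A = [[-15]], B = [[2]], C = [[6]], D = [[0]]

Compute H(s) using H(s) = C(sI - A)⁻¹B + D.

(sI - A)⁻¹ = 1/(s + 15). H(s) = 6 × 2/(s + 15) + 0 = 12/(s + 15).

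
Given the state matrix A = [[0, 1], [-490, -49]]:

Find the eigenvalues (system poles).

det(A - λI) = λ² - (-49)λ + 490 = (λ - (-14))(λ - (-35)). Eigenvalues: -14, -35.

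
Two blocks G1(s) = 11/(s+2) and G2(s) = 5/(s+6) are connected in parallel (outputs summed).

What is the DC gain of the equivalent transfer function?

Parallel: G_eq = G1 + G2. DC gain = G1(0) + G2(0) = 11/2 + 5/6 = 5.5 + 0.8333 = 6.3333.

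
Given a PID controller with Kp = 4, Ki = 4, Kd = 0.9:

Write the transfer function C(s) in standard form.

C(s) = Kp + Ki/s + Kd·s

Substituting values: C(s) = 4 + 4/s + 0.9s = (0.9s² + 4s + 4)/s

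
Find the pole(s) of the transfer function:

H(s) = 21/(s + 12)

Pole is where denominator = 0: s + 12 = 0, so s = -12.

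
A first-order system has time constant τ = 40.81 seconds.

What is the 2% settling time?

For first-order system, 2% settling time ≈ 4τ = 4 × 40.81 = 163.24 s.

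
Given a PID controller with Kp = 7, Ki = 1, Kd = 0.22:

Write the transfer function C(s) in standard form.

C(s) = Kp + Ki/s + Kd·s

Substituting values: C(s) = 7 + 1/s + 0.22s = (0.22s² + 7s + 1)/s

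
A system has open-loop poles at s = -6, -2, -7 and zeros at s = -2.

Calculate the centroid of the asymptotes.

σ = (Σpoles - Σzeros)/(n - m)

σ = (Σpoles - Σzeros)/(n - m) = (-15 - (-2))/(3 - 1) = -13/2 = -6.5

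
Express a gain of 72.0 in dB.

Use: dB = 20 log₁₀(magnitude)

dB = 20 log₁₀(72.0) = 37.1 dB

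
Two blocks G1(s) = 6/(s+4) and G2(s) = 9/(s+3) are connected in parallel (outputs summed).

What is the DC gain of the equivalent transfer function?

Parallel: G_eq = G1 + G2. DC gain = G1(0) + G2(0) = 6/4 + 9/3 = 1.5 + 3 = 4.5.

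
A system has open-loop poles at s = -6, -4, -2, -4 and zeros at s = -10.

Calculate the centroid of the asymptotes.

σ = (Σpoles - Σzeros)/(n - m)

σ = (Σpoles - Σzeros)/(n - m) = (-16 - (-10))/(4 - 1) = -6/3 = -2.0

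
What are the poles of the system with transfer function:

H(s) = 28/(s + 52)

Pole is where denominator = 0: s + 52 = 0, so s = -52.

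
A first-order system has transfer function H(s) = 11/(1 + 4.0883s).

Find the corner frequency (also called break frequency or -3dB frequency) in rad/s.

Corner frequency = 1/τ = 1/4.0883 = 0.245 rad/s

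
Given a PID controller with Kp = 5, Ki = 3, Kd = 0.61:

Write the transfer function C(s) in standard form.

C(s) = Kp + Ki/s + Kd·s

Substituting values: C(s) = 5 + 3/s + 0.61s = (0.61s² + 5s + 3)/s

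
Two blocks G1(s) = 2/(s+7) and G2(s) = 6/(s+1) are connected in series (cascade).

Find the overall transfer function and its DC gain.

Series: multiply transfer functions. G_eq = 2/(s+7) × 6/(s+1) = 12/((s+7)(s+1)). DC gain = 12/(7×1) = 1.7143.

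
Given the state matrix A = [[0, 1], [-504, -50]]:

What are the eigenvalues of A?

det(A - λI) = λ² - (-50)λ + 504 = (λ - (-14))(λ - (-36)). Eigenvalues: -14, -36.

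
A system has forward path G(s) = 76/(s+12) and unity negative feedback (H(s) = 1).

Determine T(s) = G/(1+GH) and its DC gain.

T(s) = G/(1+GH) = [76/(s+12)] / [1 + 76/(s+12)] = 76/(s+12+76) = 76/(s+88). DC gain = 76/88 = 0.8636.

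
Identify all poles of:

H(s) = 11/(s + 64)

Pole is where denominator = 0: s + 64 = 0, so s = -64.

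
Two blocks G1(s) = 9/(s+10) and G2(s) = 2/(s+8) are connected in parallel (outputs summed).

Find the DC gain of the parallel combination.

Parallel: G_eq = G1 + G2. DC gain = G1(0) + G2(0) = 9/10 + 2/8 = 0.9 + 0.25 = 1.15.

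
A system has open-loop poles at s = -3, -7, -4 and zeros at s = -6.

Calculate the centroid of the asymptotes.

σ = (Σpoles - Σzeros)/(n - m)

σ = (Σpoles - Σzeros)/(n - m) = (-14 - (-6))/(3 - 1) = -8/2 = -4.0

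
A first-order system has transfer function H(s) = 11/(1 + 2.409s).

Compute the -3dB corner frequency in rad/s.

Corner frequency = 1/τ = 1/2.409 = 0.415 rad/s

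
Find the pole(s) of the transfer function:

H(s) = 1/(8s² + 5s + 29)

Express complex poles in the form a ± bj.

Discriminant = 5² - 4×8×29 = 25 - 928 = -903 < 0, so the poles are a complex conjugate pair s = (-5 ± j√903)/(2×8). Real part = -5/(2×8) = -5/16 = -0.3125; imaginary part = ±√903/(2×8) ≈ 1.8781. Poles: s = -0.3125 ± 1.8781j.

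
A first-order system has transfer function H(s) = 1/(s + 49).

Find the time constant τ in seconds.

For H(s) = 1/(s + 1/τ), the pole is at -1/τ = -49, so τ = 1/49 = 0.0204 s.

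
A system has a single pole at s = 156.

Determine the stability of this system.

Pole at s = 156 is in the right half-plane. Unstable.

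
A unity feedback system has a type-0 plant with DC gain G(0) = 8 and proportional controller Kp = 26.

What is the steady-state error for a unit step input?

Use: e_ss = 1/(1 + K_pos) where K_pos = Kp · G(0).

K_pos = Kp · G(0) = 26 × 8 = 208. e_ss = 1/(1 + 208) = 0.0048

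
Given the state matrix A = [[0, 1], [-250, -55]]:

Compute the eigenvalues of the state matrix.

det(A - λI) = λ² - (-55)λ + 250 = (λ - (-50))(λ - (-5)). Eigenvalues: -50, -5.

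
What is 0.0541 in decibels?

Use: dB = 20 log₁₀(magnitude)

dB = 20 log₁₀(0.0541) = -25.3 dB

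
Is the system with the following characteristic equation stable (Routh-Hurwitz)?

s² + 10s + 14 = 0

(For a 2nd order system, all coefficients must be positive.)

Coefficients: 1, 10, 14. All positive, so system is stable.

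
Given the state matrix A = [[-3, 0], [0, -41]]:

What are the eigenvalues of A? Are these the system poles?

For diagonal matrix, eigenvalues are diagonal entries: λ₁ = -3, λ₂ = -41. Eigenvalues of A = system poles.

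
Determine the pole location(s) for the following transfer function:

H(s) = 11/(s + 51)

Pole is where denominator = 0: s + 51 = 0, so s = -51.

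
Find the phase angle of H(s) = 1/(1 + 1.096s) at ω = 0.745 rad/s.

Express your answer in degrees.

Phase = -arctan(ωτ) = -arctan(0.745 × 1.096) = -39.2°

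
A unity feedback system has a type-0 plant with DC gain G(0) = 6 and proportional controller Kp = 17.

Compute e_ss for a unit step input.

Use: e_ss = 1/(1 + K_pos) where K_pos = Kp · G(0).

K_pos = Kp · G(0) = 17 × 6 = 102. e_ss = 1/(1 + 102) = 0.0097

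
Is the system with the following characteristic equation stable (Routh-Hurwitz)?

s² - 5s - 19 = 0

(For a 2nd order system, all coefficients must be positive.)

Coefficients: 1, -5, -19. b=-5, c=-19 not positive, so system is unstable.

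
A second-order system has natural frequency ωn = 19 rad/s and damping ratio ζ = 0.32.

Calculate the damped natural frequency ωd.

ωd = ωn√(1 - ζ²) = 19√(1 - 0.32²) = 18.0 rad/s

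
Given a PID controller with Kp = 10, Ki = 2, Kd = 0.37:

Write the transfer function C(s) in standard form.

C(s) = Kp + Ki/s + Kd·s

Substituting values: C(s) = 10 + 2/s + 0.37s = (0.37s² + 10s + 2)/s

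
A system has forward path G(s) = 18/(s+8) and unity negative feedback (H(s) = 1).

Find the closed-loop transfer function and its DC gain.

T(s) = G/(1+GH) = [18/(s+8)] / [1 + 18/(s+8)] = 18/(s+8+18) = 18/(s+26). DC gain = 18/26 = 0.6923.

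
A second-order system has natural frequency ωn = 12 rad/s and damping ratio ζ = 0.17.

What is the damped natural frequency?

ωd = ωn√(1 - ζ²) = 12√(1 - 0.17²) = 11.83 rad/s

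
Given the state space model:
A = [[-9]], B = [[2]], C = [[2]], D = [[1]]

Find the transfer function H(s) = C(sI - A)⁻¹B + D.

(sI - A)⁻¹ = 1/(s + 9). H(s) = 2×2/(s + 9) + 1 = (s + 13)/(s + 9).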